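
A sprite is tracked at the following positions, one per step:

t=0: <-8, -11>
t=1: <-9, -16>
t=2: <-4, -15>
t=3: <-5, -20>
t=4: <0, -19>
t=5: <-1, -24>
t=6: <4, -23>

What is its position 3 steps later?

<7, -32>

The moves between consecutive positions are <-1, -5>, <+5, +1>, <-1, -5>, <+5, +1>, <-1, -5>, <+5, +1>; they repeat the 2-cycle [<-1, -5>, <+5, +1>].
step 7: apply <-1, -5> → <3, -28>
step 8: apply <+5, +1> → <8, -27>
step 9: apply <-1, -5> → <7, -32>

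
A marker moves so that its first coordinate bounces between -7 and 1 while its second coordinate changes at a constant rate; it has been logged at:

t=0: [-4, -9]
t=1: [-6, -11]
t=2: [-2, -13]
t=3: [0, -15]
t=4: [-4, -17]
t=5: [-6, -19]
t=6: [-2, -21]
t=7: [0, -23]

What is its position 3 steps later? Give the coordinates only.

[-2, -29]

The first coordinate travels 4 per step and bounces off the walls at -7 and 1.
  step 8: 0 → -4
  step 9: -4 → -6
  step 10: -6 → -2
The second coordinate changes by -2 each step: at step 10 it is -29.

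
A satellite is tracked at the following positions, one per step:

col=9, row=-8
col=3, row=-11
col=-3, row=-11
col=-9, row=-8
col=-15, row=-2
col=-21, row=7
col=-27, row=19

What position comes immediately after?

col=-33, row=34

Successive displacements: (-6,-3), (-6,+0), (-6,+3), (-6,+6), (-6,+9), (-6,+12) — each changes by (+0,+3).
step 7: col=-27, row=19 + (-6,+15) → col=-33, row=34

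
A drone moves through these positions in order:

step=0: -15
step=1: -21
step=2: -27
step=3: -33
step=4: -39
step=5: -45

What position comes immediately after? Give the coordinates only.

-51

Each step adds -6 to the position.
step 6: -45 − 6 → -51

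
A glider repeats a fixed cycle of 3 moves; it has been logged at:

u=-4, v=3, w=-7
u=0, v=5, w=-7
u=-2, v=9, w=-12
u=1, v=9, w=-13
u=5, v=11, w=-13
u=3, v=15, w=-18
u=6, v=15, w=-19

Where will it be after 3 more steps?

The moves between consecutive positions are (+4, +2, +0), (-2, +4, -5), (+3, +0, -1), (+4, +2, +0), (-2, +4, -5), (+3, +0, -1); they repeat the 3-cycle [(+4, +2, +0), (-2, +4, -5), (+3, +0, -1)].
step 7: apply (+4, +2, +0) → u=10, v=17, w=-19
step 8: apply (-2, +4, -5) → u=8, v=21, w=-24
step 9: apply (+3, +0, -1) → u=11, v=21, w=-25

u=11, v=21, w=-25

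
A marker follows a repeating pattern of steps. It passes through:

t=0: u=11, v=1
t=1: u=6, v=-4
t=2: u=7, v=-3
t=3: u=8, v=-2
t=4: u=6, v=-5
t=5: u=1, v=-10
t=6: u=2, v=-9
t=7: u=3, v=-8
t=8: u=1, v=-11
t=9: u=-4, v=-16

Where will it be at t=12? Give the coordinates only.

u=-4, v=-17

Step-to-step displacements: (-5, -5), (+1, +1), (+1, +1), (-2, -3), (-5, -5), (+1, +1), (+1, +1), (-2, -3), (-5, -5) — a repeating cycle of length 4.
step 10: apply (+1, +1) → u=-3, v=-15
step 11: apply (+1, +1) → u=-2, v=-14
step 12: apply (-2, -3) → u=-4, v=-17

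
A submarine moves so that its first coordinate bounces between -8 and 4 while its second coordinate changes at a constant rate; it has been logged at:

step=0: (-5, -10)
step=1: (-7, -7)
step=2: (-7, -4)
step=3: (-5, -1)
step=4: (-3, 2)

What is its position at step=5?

The first coordinate travels 2 per step and bounces off the walls at -8 and 4.
  step 5: -3 → -1
The second coordinate changes by +3 each step: at step 5 it is 5.

(-1, 5)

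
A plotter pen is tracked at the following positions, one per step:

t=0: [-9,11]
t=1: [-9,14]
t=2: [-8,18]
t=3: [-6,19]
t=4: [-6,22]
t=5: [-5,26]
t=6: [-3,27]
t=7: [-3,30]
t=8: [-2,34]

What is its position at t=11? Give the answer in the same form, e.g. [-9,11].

Step-to-step displacements: [+0,+3], [+1,+4], [+2,+1], [+0,+3], [+1,+4], [+2,+1], [+0,+3], [+1,+4] — a repeating cycle of length 3.
step 9: apply [+2,+1] → [0,35]
step 10: apply [+0,+3] → [0,38]
step 11: apply [+1,+4] → [1,42]

[1,42]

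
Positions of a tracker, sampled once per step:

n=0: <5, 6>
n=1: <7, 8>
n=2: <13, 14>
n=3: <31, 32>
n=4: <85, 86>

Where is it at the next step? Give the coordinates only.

<247, 248>

The jumps are <+2, +2>, <+6, +6>, <+18, +18>, <+54, +54> — a geometric progression with ratio 3.
step 5: <85, 86> + <+162, +162> → <247, 248>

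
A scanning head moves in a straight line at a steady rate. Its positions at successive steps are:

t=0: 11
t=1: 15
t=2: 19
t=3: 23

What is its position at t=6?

Constant displacement of +4 per step.
step 4: 23 + 4 → 27
step 5: 27 + 4 → 31
step 6: 31 + 4 → 35

35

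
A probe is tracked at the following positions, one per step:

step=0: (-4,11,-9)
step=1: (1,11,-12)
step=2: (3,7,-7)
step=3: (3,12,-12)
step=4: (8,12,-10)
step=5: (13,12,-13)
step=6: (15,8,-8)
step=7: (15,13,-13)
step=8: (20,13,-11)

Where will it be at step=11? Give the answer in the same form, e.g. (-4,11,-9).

(27,14,-14)

The moves between consecutive positions are (+5,+0,-3), (+2,-4,+5), (+0,+5,-5), (+5,+0,+2), (+5,+0,-3), (+2,-4,+5), (+0,+5,-5), (+5,+0,+2); they repeat the 4-cycle [(+5,+0,-3), (+2,-4,+5), (+0,+5,-5), (+5,+0,+2)].
step 9: apply (+5,+0,-3) → (25,13,-14)
step 10: apply (+2,-4,+5) → (27,9,-9)
step 11: apply (+0,+5,-5) → (27,14,-14)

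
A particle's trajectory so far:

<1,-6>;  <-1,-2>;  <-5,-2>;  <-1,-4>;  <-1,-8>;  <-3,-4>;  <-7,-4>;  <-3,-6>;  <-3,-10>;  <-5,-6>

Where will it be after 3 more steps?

Step-to-step displacements: <-2,+4>, <-4,+0>, <+4,-2>, <+0,-4>, <-2,+4>, <-4,+0>, <+4,-2>, <+0,-4>, <-2,+4> — a repeating cycle of length 4.
step 10: apply <-4,+0> → <-9,-6>
step 11: apply <+4,-2> → <-5,-8>
step 12: apply <+0,-4> → <-5,-12>

<-5,-12>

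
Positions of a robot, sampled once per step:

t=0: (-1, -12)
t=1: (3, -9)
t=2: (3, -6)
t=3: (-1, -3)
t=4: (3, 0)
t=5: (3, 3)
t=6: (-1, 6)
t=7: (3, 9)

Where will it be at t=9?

First: cycles through -1, 3, 3 every 3 steps. Step 9 lands at position 0 of the cycle → -1.
Second: linear, +3 per step → 15 at step 9.

(-1, 15)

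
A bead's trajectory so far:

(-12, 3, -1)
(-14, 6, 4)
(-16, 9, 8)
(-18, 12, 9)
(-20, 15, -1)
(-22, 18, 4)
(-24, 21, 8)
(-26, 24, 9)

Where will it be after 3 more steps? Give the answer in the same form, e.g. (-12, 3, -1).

The first coordinate changes by -2 each step, so at step 10 it is -12 + 10·(-2) = -32.
The second coordinate changes by +3 each step, so at step 10 it is 3 + 10·(3) = 33.
The third coordinate repeats the cycle [-1, 4, 8, 9] with period 4; step 10 mod 4 = 2, giving 8.

(-32, 33, 8)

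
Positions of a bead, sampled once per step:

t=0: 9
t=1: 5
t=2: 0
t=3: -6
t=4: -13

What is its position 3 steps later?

-40

First differences are -4, -5, -6, -7; their common second difference is -1 (constant acceleration).
step 5: -13 − 8 → -21
step 6: -21 − 9 → -30
step 7: -30 − 10 → -40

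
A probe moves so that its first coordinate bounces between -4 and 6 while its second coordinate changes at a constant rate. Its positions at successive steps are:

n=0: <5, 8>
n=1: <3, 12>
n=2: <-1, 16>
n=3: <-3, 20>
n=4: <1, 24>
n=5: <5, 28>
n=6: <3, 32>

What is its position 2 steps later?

The first coordinate reflects between -4 and 6, moving 4 per step.
  step 7: 3 → -1
  step 8: -1 → -3
The second coordinate changes by +4 each step: at step 8 it is 40.

<-3, 40>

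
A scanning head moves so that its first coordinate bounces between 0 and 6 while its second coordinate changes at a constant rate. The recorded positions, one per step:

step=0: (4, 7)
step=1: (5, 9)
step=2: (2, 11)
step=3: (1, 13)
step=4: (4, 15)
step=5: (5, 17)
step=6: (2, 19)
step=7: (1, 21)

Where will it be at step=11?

(1, 29)

The first coordinate travels 3 per step and bounces off the walls at 0 and 6.
  step 8: 1 → 4
  step 9: 4 → 5
  step 10: 5 → 2
  step 11: 2 → 1
The second coordinate changes by +2 each step: at step 11 it is 29.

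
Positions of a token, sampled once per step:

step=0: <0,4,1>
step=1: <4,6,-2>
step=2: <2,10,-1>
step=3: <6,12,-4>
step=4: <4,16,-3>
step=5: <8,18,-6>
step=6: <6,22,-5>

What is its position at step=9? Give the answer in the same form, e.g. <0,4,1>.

<12,30,-10>

Differencing gives <+4,+2,-3>, <-2,+4,+1>, <+4,+2,-3>, <-2,+4,+1>, <+4,+2,-3>, <-2,+4,+1>. This is the pattern <+4,+2,-3>, <-2,+4,+1> repeated.
step 7: apply <+4,+2,-3> → <10,24,-8>
step 8: apply <-2,+4,+1> → <8,28,-7>
step 9: apply <+4,+2,-3> → <12,30,-10>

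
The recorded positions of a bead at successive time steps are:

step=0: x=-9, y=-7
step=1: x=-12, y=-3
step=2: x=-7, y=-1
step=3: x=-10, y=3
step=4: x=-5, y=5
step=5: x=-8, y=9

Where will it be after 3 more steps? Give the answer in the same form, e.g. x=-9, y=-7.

Differencing gives (-3,+4), (+5,+2), (-3,+4), (+5,+2), (-3,+4). This is the pattern (-3,+4), (+5,+2) repeated.
step 6: apply (+5,+2) → x=-3, y=11
step 7: apply (-3,+4) → x=-6, y=15
step 8: apply (+5,+2) → x=-1, y=17

x=-1, y=17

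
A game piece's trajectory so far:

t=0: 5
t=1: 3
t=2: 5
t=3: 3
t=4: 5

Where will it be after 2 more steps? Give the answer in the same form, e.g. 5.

The jumps are -2, +2, -2, +2 — a geometric progression with ratio -1.
step 5: 5 − 2 → 3
step 6: 3 + 2 → 5

5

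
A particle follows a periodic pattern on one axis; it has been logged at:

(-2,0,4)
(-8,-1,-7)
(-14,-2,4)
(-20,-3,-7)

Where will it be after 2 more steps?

(-32,-5,-7)

First: linear, -6 per step → -32 at step 5.
Second: linear, -1 per step → -5 at step 5.
Third: cycles through 4, -7 every 2 steps. Step 5 lands at position 1 of the cycle → -7.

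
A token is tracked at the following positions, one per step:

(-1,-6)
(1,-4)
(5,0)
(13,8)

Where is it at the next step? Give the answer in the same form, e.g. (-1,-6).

(29,24)

Step-to-step displacements: (+2,+2), (+4,+4), (+8,+8); each is 2× the previous.
step 4: (13,8) + (+16,+16) → (29,24)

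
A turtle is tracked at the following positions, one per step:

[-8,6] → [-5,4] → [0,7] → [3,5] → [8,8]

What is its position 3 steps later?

[19,7]

Step-to-step displacements: [+3,-2], [+5,+3], [+3,-2], [+5,+3] — a repeating cycle of length 2.
step 5: apply [+3,-2] → [11,6]
step 6: apply [+5,+3] → [16,9]
step 7: apply [+3,-2] → [19,7]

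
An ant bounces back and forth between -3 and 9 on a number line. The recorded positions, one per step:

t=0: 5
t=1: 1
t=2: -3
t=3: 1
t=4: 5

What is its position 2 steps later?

The value travels 4 per step and bounces off the walls at -3 and 9.
  step 5: 5 → 9
  step 6: 9 → 5

5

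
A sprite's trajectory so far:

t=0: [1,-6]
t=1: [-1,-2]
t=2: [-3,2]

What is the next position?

Each step adds [-2,+4] to the position.
step 3: [-3,2] + [-2,+4] → [-5,6]

[-5,6]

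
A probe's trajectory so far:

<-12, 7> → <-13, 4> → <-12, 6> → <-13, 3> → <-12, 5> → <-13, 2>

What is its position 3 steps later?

Differencing gives <-1, -3>, <+1, +2>, <-1, -3>, <+1, +2>, <-1, -3>. This is the pattern <-1, -3>, <+1, +2> repeated.
step 6: apply <+1, +2> → <-12, 4>
step 7: apply <-1, -3> → <-13, 1>
step 8: apply <+1, +2> → <-12, 3>

<-12, 3>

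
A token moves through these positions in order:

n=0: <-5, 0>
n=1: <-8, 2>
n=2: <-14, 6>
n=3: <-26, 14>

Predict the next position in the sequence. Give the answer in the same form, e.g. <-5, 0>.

<-50, 30>

Consecutive displacements <-3, +2>, <-6, +4>, <-12, +8> scale by a factor of 2 each step.
step 4: <-26, 14> + <-24, +16> → <-50, 30>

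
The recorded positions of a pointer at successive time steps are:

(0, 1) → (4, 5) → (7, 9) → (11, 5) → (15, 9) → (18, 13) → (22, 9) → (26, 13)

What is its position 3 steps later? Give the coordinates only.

(37, 17)

Step-to-step displacements: (+4, +4), (+3, +4), (+4, -4), (+4, +4), (+3, +4), (+4, -4), (+4, +4) — a repeating cycle of length 3.
step 8: apply (+3, +4) → (29, 17)
step 9: apply (+4, -4) → (33, 13)
step 10: apply (+4, +4) → (37, 17)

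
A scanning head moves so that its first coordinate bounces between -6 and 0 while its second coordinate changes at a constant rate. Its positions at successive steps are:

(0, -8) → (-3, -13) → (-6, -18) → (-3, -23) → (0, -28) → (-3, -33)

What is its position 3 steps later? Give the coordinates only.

The first coordinate travels 3 per step and bounces off the walls at -6 and 0.
  step 6: -3 → -6
  step 7: -6 → -3
  step 8: -3 → 0
The second coordinate changes by -5 each step: at step 8 it is -48.

(0, -48)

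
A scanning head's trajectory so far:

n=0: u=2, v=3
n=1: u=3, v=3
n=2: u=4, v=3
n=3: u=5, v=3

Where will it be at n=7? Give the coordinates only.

u=9, v=3

Constant displacement of (+1,+0) per step.
step 4: u=5, v=3 + (+1,+0) → u=6, v=3
step 5: u=6, v=3 + (+1,+0) → u=7, v=3
step 6: u=7, v=3 + (+1,+0) → u=8, v=3
step 7: u=8, v=3 + (+1,+0) → u=9, v=3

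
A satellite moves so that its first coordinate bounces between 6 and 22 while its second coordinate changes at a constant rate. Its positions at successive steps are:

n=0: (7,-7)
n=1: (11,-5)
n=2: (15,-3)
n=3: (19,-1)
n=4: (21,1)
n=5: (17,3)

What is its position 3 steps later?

The first coordinate travels 4 per step and bounces off the walls at 6 and 22.
  step 6: 17 → 13
  step 7: 13 → 9
  step 8: 9 → 7
The second coordinate changes by +2 each step: at step 8 it is 9.

(7,9)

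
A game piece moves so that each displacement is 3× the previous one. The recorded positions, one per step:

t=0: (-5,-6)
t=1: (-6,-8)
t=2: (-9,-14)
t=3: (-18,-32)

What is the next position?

(-45,-86)

The jumps are (-1,-2), (-3,-6), (-9,-18) — a geometric progression with ratio 3.
step 4: (-18,-32) + (-27,-54) → (-45,-86)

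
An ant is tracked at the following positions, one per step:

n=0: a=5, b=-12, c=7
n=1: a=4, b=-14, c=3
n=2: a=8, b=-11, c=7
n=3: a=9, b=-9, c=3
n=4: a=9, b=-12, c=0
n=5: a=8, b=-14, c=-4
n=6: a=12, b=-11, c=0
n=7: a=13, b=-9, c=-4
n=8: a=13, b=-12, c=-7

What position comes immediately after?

The moves between consecutive positions are (-1,-2,-4), (+4,+3,+4), (+1,+2,-4), (+0,-3,-3), (-1,-2,-4), (+4,+3,+4), (+1,+2,-4), (+0,-3,-3); they repeat the 4-cycle [(-1,-2,-4), (+4,+3,+4), (+1,+2,-4), (+0,-3,-3)].
step 9: apply (-1,-2,-4) → a=12, b=-14, c=-11

a=12, b=-14, c=-11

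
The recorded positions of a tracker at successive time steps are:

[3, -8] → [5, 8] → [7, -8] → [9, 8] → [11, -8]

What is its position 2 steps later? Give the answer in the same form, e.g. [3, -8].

The first coordinate changes by +2 each step, so at step 6 it is 3 + 6·(2) = 15.
The second coordinate repeats the cycle [-8, 8] with period 2; step 6 mod 2 = 0, giving -8.

[15, -8]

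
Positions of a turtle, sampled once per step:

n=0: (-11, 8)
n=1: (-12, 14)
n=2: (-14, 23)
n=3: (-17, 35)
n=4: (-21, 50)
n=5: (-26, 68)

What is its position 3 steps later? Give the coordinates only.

(-47, 140)

First differences are (-1, +6), (-2, +9), (-3, +12), (-4, +15), (-5, +18); their common second difference is (-1, +3) (constant acceleration).
step 6: (-26, 68) + (-6, +21) → (-32, 89)
step 7: (-32, 89) + (-7, +24) → (-39, 113)
step 8: (-39, 113) + (-8, +27) → (-47, 140)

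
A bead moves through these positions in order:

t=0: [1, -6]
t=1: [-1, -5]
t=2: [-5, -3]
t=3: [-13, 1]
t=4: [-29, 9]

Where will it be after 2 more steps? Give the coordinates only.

Step-to-step displacements: [-2, +1], [-4, +2], [-8, +4], [-16, +8]; each is 2× the previous.
step 5: [-29, 9] + [-32, +16] → [-61, 25]
step 6: [-61, 25] + [-64, +32] → [-125, 57]

[-125, 57]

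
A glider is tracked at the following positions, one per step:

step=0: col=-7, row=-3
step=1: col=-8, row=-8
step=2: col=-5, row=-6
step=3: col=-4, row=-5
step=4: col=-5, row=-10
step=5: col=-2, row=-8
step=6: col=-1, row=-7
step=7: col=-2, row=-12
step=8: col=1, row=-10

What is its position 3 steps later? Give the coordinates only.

col=4, row=-12

The moves between consecutive positions are (-1, -5), (+3, +2), (+1, +1), (-1, -5), (+3, +2), (+1, +1), (-1, -5), (+3, +2); they repeat the 3-cycle [(-1, -5), (+3, +2), (+1, +1)].
step 9: apply (+1, +1) → col=2, row=-9
step 10: apply (-1, -5) → col=1, row=-14
step 11: apply (+3, +2) → col=4, row=-12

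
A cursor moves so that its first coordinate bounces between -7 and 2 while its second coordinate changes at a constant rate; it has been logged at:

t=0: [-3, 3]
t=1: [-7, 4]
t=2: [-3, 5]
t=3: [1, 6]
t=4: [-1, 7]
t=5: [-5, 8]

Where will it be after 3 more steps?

[1, 11]

The first coordinate travels 4 per step and bounces off the walls at -7 and 2.
  step 6: -5 → -5
  step 7: -5 → -1
  step 8: -1 → 1
The second coordinate changes by +1 each step: at step 8 it is 11.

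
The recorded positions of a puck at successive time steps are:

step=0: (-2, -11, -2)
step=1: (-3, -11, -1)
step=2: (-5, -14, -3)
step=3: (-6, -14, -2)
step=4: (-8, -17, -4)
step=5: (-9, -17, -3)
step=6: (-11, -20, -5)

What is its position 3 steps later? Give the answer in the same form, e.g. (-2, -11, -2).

The moves between consecutive positions are (-1, +0, +1), (-2, -3, -2), (-1, +0, +1), (-2, -3, -2), (-1, +0, +1), (-2, -3, -2); they repeat the 2-cycle [(-1, +0, +1), (-2, -3, -2)].
step 7: apply (-1, +0, +1) → (-12, -20, -4)
step 8: apply (-2, -3, -2) → (-14, -23, -6)
step 9: apply (-1, +0, +1) → (-15, -23, -5)

(-15, -23, -5)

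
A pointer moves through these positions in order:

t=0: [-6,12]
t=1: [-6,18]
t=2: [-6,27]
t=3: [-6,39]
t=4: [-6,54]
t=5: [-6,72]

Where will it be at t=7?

Taking differences between consecutive positions: [+0,+6], [+0,+9], [+0,+12], [+0,+15], [+0,+18]. These grow by [+0,+3] each step.
step 6: [-6,72] + [+0,+21] → [-6,93]
step 7: [-6,93] + [+0,+24] → [-6,117]

[-6,117]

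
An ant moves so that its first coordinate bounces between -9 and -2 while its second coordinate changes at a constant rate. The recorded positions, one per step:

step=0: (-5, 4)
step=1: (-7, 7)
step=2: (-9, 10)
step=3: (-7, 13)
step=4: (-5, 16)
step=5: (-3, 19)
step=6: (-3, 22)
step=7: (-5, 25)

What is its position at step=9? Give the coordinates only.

(-9, 31)

The first coordinate travels 2 per step and bounces off the walls at -9 and -2.
  step 8: -5 → -7
  step 9: -7 → -9
The second coordinate changes by +3 each step: at step 9 it is 31.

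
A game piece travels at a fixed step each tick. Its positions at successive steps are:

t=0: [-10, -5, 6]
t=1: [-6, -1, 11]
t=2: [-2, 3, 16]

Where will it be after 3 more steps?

[10, 15, 31]

The position changes by [+4, +4, +5] every step.
step 3: [-2, 3, 16] + [+4, +4, +5] → [2, 7, 21]
step 4: [2, 7, 21] + [+4, +4, +5] → [6, 11, 26]
step 5: [6, 11, 26] + [+4, +4, +5] → [10, 15, 31]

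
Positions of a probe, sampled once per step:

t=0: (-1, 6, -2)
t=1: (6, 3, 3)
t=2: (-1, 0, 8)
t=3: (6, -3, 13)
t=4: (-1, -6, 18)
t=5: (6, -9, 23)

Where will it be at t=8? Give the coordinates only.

(-1, -18, 38)

The first coordinate repeats the cycle [-1, 6] with period 2; step 8 mod 2 = 0, giving -1.
The second coordinate changes by -3 each step, so at step 8 it is 6 + 8·(-3) = -18.
The third coordinate changes by +5 each step, so at step 8 it is -2 + 8·(5) = 38.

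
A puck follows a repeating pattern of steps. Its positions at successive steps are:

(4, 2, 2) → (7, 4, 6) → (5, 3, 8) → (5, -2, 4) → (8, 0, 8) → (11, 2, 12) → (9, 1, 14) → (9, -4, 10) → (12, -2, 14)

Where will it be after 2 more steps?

The moves between consecutive positions are (+3, +2, +4), (-2, -1, +2), (+0, -5, -4), (+3, +2, +4), (+3, +2, +4), (-2, -1, +2), (+0, -5, -4), (+3, +2, +4); they repeat the 4-cycle [(+3, +2, +4), (-2, -1, +2), (+0, -5, -4), (+3, +2, +4)].
step 9: apply (+3, +2, +4) → (15, 0, 18)
step 10: apply (-2, -1, +2) → (13, -1, 20)

(13, -1, 20)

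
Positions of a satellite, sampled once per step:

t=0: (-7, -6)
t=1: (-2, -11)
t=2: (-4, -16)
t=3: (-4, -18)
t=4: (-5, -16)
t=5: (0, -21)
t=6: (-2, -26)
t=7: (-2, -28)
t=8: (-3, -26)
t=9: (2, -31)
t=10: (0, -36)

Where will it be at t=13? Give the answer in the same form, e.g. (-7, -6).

(4, -41)

The moves between consecutive positions are (+5, -5), (-2, -5), (+0, -2), (-1, +2), (+5, -5), (-2, -5), (+0, -2), (-1, +2), (+5, -5), (-2, -5); they repeat the 4-cycle [(+5, -5), (-2, -5), (+0, -2), (-1, +2)].
step 11: apply (+0, -2) → (0, -38)
step 12: apply (-1, +2) → (-1, -36)
step 13: apply (+5, -5) → (4, -41)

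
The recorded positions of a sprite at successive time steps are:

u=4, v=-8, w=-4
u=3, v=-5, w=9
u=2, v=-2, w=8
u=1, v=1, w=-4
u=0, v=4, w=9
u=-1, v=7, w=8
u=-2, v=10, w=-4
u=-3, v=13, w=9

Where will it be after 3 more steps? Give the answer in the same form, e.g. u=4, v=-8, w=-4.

u=-6, v=22, w=9

U: linear, -1 per step → -6 at step 10.
V: linear, +3 per step → 22 at step 10.
W: cycles through -4, 9, 8 every 3 steps. Step 10 lands at position 1 of the cycle → 9.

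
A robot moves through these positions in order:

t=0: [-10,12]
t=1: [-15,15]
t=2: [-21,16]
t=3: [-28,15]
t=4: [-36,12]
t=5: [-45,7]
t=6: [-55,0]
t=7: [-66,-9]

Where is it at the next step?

Taking differences between consecutive positions: [-5,+3], [-6,+1], [-7,-1], [-8,-3], [-9,-5], [-10,-7], [-11,-9]. These grow by [-1,-2] each step.
step 8: [-66,-9] + [-12,-11] → [-78,-20]

[-78,-20]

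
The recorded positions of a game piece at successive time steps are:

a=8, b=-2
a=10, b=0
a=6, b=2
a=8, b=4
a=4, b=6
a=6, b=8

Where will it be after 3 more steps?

Differencing gives (+2, +2), (-4, +2), (+2, +2), (-4, +2), (+2, +2). This is the pattern (+2, +2), (-4, +2) repeated.
step 6: apply (-4, +2) → a=2, b=10
step 7: apply (+2, +2) → a=4, b=12
step 8: apply (-4, +2) → a=0, b=14

a=0, b=14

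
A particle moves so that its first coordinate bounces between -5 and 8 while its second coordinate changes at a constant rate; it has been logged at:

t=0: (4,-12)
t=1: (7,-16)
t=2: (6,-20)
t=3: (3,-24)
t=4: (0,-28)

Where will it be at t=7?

(-1,-40)

The first coordinate reflects between -5 and 8, moving 3 per step.
  step 5: 0 → -3
  step 6: -3 → -4
  step 7: -4 → -1
The second coordinate changes by -4 each step: at step 7 it is -40.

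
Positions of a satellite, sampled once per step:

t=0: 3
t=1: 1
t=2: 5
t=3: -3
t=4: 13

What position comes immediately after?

Consecutive displacements -2, +4, -8, +16 scale by a factor of -2 each step.
step 5: 13 − 32 → -19

-19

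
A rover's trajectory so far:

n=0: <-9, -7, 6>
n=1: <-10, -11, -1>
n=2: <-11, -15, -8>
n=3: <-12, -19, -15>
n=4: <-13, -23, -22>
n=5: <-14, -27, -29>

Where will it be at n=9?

Each step adds <-1, -4, -7> to the position.
step 6: <-14, -27, -29> + <-1, -4, -7> → <-15, -31, -36>
step 7: <-15, -31, -36> + <-1, -4, -7> → <-16, -35, -43>
step 8: <-16, -35, -43> + <-1, -4, -7> → <-17, -39, -50>
step 9: <-17, -39, -50> + <-1, -4, -7> → <-18, -43, -57>

<-18, -43, -57>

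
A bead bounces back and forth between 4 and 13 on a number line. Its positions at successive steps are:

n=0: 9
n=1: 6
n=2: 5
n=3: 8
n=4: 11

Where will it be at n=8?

5

The value reflects between 4 and 13, moving 3 per step.
  step 5: 11 → 12
  step 6: 12 → 9
  step 7: 9 → 6
  step 8: 6 → 5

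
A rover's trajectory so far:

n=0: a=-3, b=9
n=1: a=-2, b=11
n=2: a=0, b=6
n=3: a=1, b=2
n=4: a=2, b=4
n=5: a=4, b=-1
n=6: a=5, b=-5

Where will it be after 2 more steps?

a=8, b=-8

Differencing gives (+1,+2), (+2,-5), (+1,-4), (+1,+2), (+2,-5), (+1,-4). This is the pattern (+1,+2), (+2,-5), (+1,-4) repeated.
step 7: apply (+1,+2) → a=6, b=-3
step 8: apply (+2,-5) → a=8, b=-8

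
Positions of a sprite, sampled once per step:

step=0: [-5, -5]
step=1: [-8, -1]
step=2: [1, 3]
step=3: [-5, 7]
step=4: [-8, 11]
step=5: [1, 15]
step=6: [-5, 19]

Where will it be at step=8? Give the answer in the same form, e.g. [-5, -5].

[1, 27]

First: cycles through -5, -8, 1 every 3 steps. Step 8 lands at position 2 of the cycle → 1.
Second: linear, +4 per step → 27 at step 8.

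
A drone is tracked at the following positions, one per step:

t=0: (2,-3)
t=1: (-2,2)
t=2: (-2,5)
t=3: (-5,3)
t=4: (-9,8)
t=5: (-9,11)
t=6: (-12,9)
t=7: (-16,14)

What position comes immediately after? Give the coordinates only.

(-16,17)

Step-to-step displacements: (-4,+5), (+0,+3), (-3,-2), (-4,+5), (+0,+3), (-3,-2), (-4,+5) — a repeating cycle of length 3.
step 8: apply (+0,+3) → (-16,17)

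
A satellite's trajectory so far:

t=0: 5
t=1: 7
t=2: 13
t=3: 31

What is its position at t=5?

247

Step-to-step displacements: +2, +6, +18; each is 3× the previous.
step 4: 31 + 54 → 85
step 5: 85 + 162 → 247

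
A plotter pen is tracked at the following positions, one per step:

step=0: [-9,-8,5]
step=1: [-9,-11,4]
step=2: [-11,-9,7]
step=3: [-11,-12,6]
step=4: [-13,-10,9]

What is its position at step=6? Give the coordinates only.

[-15,-11,11]

Differencing gives [+0,-3,-1], [-2,+2,+3], [+0,-3,-1], [-2,+2,+3]. This is the pattern [+0,-3,-1], [-2,+2,+3] repeated.
step 5: apply [+0,-3,-1] → [-13,-13,8]
step 6: apply [-2,+2,+3] → [-15,-11,11]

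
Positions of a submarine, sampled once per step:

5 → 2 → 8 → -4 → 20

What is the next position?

-28

The jumps are -3, +6, -12, +24 — a geometric progression with ratio -2.
step 5: 20 − 48 → -28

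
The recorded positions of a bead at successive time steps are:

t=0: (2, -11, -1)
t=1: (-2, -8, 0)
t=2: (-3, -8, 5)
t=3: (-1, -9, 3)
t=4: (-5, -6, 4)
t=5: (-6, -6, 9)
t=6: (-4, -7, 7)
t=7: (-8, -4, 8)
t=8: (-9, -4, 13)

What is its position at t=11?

Step-to-step displacements: (-4, +3, +1), (-1, +0, +5), (+2, -1, -2), (-4, +3, +1), (-1, +0, +5), (+2, -1, -2), (-4, +3, +1), (-1, +0, +5) — a repeating cycle of length 3.
step 9: apply (+2, -1, -2) → (-7, -5, 11)
step 10: apply (-4, +3, +1) → (-11, -2, 12)
step 11: apply (-1, +0, +5) → (-12, -2, 17)

(-12, -2, 17)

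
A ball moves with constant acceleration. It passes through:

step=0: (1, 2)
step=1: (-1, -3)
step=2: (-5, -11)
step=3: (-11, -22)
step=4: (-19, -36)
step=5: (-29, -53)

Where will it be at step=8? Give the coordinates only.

(-71, -122)

Successive displacements: (-2, -5), (-4, -8), (-6, -11), (-8, -14), (-10, -17) — each changes by (-2, -3).
step 6: (-29, -53) + (-12, -20) → (-41, -73)
step 7: (-41, -73) + (-14, -23) → (-55, -96)
step 8: (-55, -96) + (-16, -26) → (-71, -122)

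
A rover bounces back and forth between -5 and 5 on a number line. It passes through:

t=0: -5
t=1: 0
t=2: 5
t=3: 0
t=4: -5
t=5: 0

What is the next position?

The value reflects between -5 and 5, moving 5 per step.
  step 6: 0 → 5

5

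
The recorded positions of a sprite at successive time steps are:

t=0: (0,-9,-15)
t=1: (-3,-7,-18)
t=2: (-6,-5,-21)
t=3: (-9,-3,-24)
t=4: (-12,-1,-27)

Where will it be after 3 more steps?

(-21,5,-36)

The position changes by (-3,+2,-3) every step.
step 5: (-12,-1,-27) + (-3,+2,-3) → (-15,1,-30)
step 6: (-15,1,-30) + (-3,+2,-3) → (-18,3,-33)
step 7: (-18,3,-33) + (-3,+2,-3) → (-21,5,-36)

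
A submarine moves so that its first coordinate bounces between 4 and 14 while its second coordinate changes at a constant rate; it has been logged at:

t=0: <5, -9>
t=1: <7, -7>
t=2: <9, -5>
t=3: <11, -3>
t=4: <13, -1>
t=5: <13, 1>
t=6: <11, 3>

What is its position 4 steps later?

The first coordinate reflects between 4 and 14, moving 2 per step.
  step 7: 11 → 9
  step 8: 9 → 7
  step 9: 7 → 5
  step 10: 5 → 5
The second coordinate changes by +2 each step: at step 10 it is 11.

<5, 11>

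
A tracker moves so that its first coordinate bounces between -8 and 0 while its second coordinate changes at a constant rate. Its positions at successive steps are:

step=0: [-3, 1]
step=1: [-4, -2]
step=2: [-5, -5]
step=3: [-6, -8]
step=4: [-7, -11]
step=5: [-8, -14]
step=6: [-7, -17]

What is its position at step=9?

[-4, -26]

The first coordinate reflects between -8 and 0, moving 1 per step.
  step 7: -7 → -6
  step 8: -6 → -5
  step 9: -5 → -4
The second coordinate changes by -3 each step: at step 9 it is -26.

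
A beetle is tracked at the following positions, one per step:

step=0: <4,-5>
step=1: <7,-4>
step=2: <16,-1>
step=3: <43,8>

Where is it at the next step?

Step-to-step displacements: <+3,+1>, <+9,+3>, <+27,+9>; each is 3× the previous.
step 4: <43,8> + <+81,+27> → <124,35>

<124,35>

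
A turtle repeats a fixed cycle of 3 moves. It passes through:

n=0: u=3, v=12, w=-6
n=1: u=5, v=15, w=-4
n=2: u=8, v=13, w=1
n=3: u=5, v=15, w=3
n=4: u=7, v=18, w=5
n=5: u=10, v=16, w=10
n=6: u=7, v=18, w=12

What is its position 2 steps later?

u=12, v=19, w=19

Step-to-step displacements: (+2, +3, +2), (+3, -2, +5), (-3, +2, +2), (+2, +3, +2), (+3, -2, +5), (-3, +2, +2) — a repeating cycle of length 3.
step 7: apply (+2, +3, +2) → u=9, v=21, w=14
step 8: apply (+3, -2, +5) → u=12, v=19, w=19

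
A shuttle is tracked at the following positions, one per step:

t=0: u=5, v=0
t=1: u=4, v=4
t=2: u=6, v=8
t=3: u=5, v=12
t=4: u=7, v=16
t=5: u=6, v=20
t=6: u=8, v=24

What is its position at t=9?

Step-to-step displacements: (-1,+4), (+2,+4), (-1,+4), (+2,+4), (-1,+4), (+2,+4) — a repeating cycle of length 2.
step 7: apply (-1,+4) → u=7, v=28
step 8: apply (+2,+4) → u=9, v=32
step 9: apply (-1,+4) → u=8, v=36

u=8, v=36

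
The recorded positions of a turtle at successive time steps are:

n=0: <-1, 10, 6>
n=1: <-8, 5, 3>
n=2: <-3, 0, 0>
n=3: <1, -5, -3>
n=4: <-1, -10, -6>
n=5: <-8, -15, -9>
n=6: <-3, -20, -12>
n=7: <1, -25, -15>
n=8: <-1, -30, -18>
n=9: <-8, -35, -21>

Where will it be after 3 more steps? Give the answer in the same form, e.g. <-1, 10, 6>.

<-1, -50, -30>

First: cycles through -1, -8, -3, 1 every 4 steps. Step 12 lands at position 0 of the cycle → -1.
Second: linear, -5 per step → -50 at step 12.
Third: linear, -3 per step → -30 at step 12.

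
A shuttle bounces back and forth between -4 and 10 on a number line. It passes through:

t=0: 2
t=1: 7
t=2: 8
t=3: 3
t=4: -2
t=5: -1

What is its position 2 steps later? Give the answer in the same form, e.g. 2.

The value reflects between -4 and 10, moving 5 per step.
  step 6: -1 → 4
  step 7: 4 → 9

9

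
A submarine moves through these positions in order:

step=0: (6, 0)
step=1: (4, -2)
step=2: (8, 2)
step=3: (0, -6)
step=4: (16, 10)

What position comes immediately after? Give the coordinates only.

The jumps are (-2, -2), (+4, +4), (-8, -8), (+16, +16) — a geometric progression with ratio -2.
step 5: (16, 10) + (-32, -32) → (-16, -22)

(-16, -22)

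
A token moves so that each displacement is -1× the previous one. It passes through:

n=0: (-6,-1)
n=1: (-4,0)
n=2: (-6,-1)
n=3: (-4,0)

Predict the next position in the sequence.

The jumps are (+2,+1), (-2,-1), (+2,+1) — a geometric progression with ratio -1.
step 4: (-4,0) + (-2,-1) → (-6,-1)

(-6,-1)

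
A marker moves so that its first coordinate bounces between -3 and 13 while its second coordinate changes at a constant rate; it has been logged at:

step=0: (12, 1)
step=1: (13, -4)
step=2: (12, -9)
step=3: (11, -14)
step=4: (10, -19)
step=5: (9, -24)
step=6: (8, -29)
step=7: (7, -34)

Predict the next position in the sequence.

(6, -39)

The first coordinate travels 1 per step and bounces off the walls at -3 and 13.
  step 8: 7 → 6
The second coordinate changes by -5 each step: at step 8 it is -39.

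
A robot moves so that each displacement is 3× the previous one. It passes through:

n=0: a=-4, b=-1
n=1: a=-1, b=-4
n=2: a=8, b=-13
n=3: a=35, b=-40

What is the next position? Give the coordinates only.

Consecutive displacements (+3,-3), (+9,-9), (+27,-27) scale by a factor of 3 each step.
step 4: a=35, b=-40 + (+81,-81) → a=116, b=-121

a=116, b=-121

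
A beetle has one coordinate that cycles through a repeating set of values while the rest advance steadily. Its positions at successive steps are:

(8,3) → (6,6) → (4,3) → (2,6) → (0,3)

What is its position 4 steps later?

(-8,3)

First: linear, -2 per step → -8 at step 8.
Second: cycles through 3, 6 every 2 steps. Step 8 lands at position 0 of the cycle → 3.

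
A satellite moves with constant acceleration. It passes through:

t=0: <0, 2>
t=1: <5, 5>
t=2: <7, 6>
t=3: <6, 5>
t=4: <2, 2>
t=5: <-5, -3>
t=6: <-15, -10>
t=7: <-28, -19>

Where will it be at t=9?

Successive displacements: <+5, +3>, <+2, +1>, <-1, -1>, <-4, -3>, <-7, -5>, <-10, -7>, <-13, -9> — each changes by <-3, -2>.
step 8: <-28, -19> + <-16, -11> → <-44, -30>
step 9: <-44, -30> + <-19, -13> → <-63, -43>

<-63, -43>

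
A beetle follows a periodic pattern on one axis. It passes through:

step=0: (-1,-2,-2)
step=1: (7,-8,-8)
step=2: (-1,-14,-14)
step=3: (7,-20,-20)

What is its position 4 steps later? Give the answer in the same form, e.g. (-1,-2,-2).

(7,-44,-44)

The first coordinate repeats the cycle [-1, 7] with period 2; step 7 mod 2 = 1, giving 7.
The second coordinate changes by -6 each step, so at step 7 it is -2 + 7·(-6) = -44.
The third coordinate changes by -6 each step, so at step 7 it is -2 + 7·(-6) = -44.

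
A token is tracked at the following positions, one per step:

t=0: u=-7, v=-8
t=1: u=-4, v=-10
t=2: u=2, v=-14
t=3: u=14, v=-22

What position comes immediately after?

u=38, v=-38

Consecutive displacements (+3, -2), (+6, -4), (+12, -8) scale by a factor of 2 each step.
step 4: u=14, v=-22 + (+24, -16) → u=38, v=-38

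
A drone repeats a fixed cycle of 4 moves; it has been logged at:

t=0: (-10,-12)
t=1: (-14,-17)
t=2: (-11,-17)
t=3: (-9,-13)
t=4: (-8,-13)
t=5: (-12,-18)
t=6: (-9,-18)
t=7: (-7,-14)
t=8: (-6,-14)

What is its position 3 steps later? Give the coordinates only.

The moves between consecutive positions are (-4,-5), (+3,+0), (+2,+4), (+1,+0), (-4,-5), (+3,+0), (+2,+4), (+1,+0); they repeat the 4-cycle [(-4,-5), (+3,+0), (+2,+4), (+1,+0)].
step 9: apply (-4,-5) → (-10,-19)
step 10: apply (+3,+0) → (-7,-19)
step 11: apply (+2,+4) → (-5,-15)

(-5,-15)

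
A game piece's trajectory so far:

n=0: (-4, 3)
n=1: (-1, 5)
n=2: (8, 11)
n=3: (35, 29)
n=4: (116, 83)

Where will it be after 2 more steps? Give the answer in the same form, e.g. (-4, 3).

The jumps are (+3, +2), (+9, +6), (+27, +18), (+81, +54) — a geometric progression with ratio 3.
step 5: (116, 83) + (+243, +162) → (359, 245)
step 6: (359, 245) + (+729, +486) → (1088, 731)

(1088, 731)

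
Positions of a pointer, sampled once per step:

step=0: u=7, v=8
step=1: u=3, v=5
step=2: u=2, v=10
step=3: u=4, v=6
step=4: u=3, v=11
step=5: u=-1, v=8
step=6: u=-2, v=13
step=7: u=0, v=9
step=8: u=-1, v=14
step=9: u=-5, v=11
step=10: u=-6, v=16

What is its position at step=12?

Step-to-step displacements: (-4,-3), (-1,+5), (+2,-4), (-1,+5), (-4,-3), (-1,+5), (+2,-4), (-1,+5), (-4,-3), (-1,+5) — a repeating cycle of length 4.
step 11: apply (+2,-4) → u=-4, v=12
step 12: apply (-1,+5) → u=-5, v=17

u=-5, v=17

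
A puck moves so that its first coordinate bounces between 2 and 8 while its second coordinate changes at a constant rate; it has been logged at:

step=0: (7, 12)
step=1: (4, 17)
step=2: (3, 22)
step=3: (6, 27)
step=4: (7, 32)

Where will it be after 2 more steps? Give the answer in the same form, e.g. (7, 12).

The first coordinate reflects between 2 and 8, moving 3 per step.
  step 5: 7 → 4
  step 6: 4 → 3
The second coordinate changes by +5 each step: at step 6 it is 42.

(3, 42)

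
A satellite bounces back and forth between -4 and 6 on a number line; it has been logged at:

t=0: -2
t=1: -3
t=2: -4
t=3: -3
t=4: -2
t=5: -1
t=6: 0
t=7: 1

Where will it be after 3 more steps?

The value travels 1 per step and bounces off the walls at -4 and 6.
  step 8: 1 → 2
  step 9: 2 → 3
  step 10: 3 → 4

4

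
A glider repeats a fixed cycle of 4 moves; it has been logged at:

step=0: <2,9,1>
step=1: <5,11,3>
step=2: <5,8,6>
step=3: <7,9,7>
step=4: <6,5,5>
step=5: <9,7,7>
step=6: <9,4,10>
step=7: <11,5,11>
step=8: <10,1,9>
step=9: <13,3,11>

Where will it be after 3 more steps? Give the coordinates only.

Differencing gives <+3,+2,+2>, <+0,-3,+3>, <+2,+1,+1>, <-1,-4,-2>, <+3,+2,+2>, <+0,-3,+3>, <+2,+1,+1>, <-1,-4,-2>, <+3,+2,+2>. This is the pattern <+3,+2,+2>, <+0,-3,+3>, <+2,+1,+1>, <-1,-4,-2> repeated.
step 10: apply <+0,-3,+3> → <13,0,14>
step 11: apply <+2,+1,+1> → <15,1,15>
step 12: apply <-1,-4,-2> → <14,-3,13>

<14,-3,13>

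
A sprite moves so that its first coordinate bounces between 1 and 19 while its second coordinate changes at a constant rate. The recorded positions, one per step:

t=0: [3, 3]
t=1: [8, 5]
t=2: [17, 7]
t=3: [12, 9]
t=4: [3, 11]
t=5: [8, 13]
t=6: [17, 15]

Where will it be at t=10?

[17, 23]

The first coordinate travels 9 per step and bounces off the walls at 1 and 19.
  step 7: 17 → 12
  step 8: 12 → 3
  step 9: 3 → 8
  step 10: 8 → 17
The second coordinate changes by +2 each step: at step 10 it is 23.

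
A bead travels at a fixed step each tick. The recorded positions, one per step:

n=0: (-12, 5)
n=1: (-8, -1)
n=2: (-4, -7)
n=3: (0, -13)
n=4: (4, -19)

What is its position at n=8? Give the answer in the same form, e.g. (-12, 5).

(20, -43)

Each step adds (+4, -6) to the position.
step 5: (4, -19) + (+4, -6) → (8, -25)
step 6: (8, -25) + (+4, -6) → (12, -31)
step 7: (12, -31) + (+4, -6) → (16, -37)
step 8: (16, -37) + (+4, -6) → (20, -43)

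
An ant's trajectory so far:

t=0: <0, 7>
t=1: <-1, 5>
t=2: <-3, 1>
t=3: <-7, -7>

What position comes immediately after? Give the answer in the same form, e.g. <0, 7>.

Step-to-step displacements: <-1, -2>, <-2, -4>, <-4, -8>; each is 2× the previous.
step 4: <-7, -7> + <-8, -16> → <-15, -23>

<-15, -23>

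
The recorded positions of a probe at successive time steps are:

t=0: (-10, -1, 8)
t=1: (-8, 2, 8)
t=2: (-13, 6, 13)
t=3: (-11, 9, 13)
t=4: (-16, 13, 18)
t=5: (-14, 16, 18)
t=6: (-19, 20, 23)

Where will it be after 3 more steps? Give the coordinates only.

(-20, 30, 28)

Step-to-step displacements: (+2, +3, +0), (-5, +4, +5), (+2, +3, +0), (-5, +4, +5), (+2, +3, +0), (-5, +4, +5) — a repeating cycle of length 2.
step 7: apply (+2, +3, +0) → (-17, 23, 23)
step 8: apply (-5, +4, +5) → (-22, 27, 28)
step 9: apply (+2, +3, +0) → (-20, 30, 28)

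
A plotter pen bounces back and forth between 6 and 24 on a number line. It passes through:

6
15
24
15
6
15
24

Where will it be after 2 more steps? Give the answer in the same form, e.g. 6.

The value travels 9 per step and bounces off the walls at 6 and 24.
  step 7: 24 → 15
  step 8: 15 → 6

6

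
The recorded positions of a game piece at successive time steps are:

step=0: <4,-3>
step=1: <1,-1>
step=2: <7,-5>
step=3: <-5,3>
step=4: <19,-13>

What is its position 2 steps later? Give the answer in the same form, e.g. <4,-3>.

<67,-45>

Step-to-step displacements: <-3,+2>, <+6,-4>, <-12,+8>, <+24,-16>; each is -2× the previous.
step 5: <19,-13> + <-48,+32> → <-29,19>
step 6: <-29,19> + <+96,-64> → <67,-45>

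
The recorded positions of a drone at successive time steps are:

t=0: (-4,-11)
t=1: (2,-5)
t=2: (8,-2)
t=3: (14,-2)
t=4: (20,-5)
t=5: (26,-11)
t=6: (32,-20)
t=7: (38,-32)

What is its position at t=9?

Taking differences between consecutive positions: (+6,+6), (+6,+3), (+6,+0), (+6,-3), (+6,-6), (+6,-9), (+6,-12). These grow by (+0,-3) each step.
step 8: (38,-32) + (+6,-15) → (44,-47)
step 9: (44,-47) + (+6,-18) → (50,-65)

(50,-65)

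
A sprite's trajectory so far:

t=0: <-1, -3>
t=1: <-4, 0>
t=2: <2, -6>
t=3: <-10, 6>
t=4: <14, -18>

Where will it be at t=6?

The jumps are <-3, +3>, <+6, -6>, <-12, +12>, <+24, -24> — a geometric progression with ratio -2.
step 5: <14, -18> + <-48, +48> → <-34, 30>
step 6: <-34, 30> + <+96, -96> → <62, -66>

<62, -66>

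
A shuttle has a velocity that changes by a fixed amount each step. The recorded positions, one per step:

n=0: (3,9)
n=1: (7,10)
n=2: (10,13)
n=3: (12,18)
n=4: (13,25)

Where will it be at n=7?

Successive displacements: (+4,+1), (+3,+3), (+2,+5), (+1,+7) — each changes by (-1,+2).
step 5: (13,25) + (+0,+9) → (13,34)
step 6: (13,34) + (-1,+11) → (12,45)
step 7: (12,45) + (-2,+13) → (10,58)

(10,58)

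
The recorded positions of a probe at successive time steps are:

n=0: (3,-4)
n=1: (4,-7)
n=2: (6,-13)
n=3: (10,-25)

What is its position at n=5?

(34,-97)

Consecutive displacements (+1,-3), (+2,-6), (+4,-12) scale by a factor of 2 each step.
step 4: (10,-25) + (+8,-24) → (18,-49)
step 5: (18,-49) + (+16,-48) → (34,-97)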